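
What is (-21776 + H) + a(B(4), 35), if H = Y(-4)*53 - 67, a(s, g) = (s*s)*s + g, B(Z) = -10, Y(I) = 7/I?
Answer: -91603/4 ≈ -22901.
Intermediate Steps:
a(s, g) = g + s³ (a(s, g) = s²*s + g = s³ + g = g + s³)
H = -639/4 (H = (7/(-4))*53 - 67 = (7*(-¼))*53 - 67 = -7/4*53 - 67 = -371/4 - 67 = -639/4 ≈ -159.75)
(-21776 + H) + a(B(4), 35) = (-21776 - 639/4) + (35 + (-10)³) = -87743/4 + (35 - 1000) = -87743/4 - 965 = -91603/4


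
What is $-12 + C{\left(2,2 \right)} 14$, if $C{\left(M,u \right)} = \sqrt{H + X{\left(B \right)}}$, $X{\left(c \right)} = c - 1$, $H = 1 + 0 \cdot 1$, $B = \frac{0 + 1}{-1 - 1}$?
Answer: $-12 + 7 i \sqrt{2} \approx -12.0 + 9.8995 i$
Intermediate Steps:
$B = - \frac{1}{2}$ ($B = 1 \frac{1}{-2} = 1 \left(- \frac{1}{2}\right) = - \frac{1}{2} \approx -0.5$)
$H = 1$ ($H = 1 + 0 = 1$)
$X{\left(c \right)} = -1 + c$
$C{\left(M,u \right)} = \frac{i \sqrt{2}}{2}$ ($C{\left(M,u \right)} = \sqrt{1 - \frac{3}{2}} = \sqrt{- \frac{1}{2}} = \frac{i \sqrt{2}}{2}$)
$-12 + C{\left(2,2 \right)} 14 = -12 + \frac{i \sqrt{2}}{2} \cdot 14 = -12 + 7 i \sqrt{2}$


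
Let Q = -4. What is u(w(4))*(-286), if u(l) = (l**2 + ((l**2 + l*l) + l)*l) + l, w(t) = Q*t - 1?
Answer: 2649790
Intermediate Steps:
w(t) = -1 - 4*t (w(t) = -4*t - 1 = -1 - 4*t)
u(l) = l + l**2 + l*(l + 2*l**2) (u(l) = (l**2 + ((l**2 + l**2) + l)*l) + l = (l**2 + (2*l**2 + l)*l) + l = (l**2 + (l + 2*l**2)*l) + l = (l**2 + l*(l + 2*l**2)) + l = l + l**2 + l*(l + 2*l**2))
u(w(4))*(-286) = ((-1 - 4*4)*(1 + 2*(-1 - 4*4) + 2*(-1 - 4*4)**2))*(-286) = ((-1 - 16)*(1 + 2*(-1 - 16) + 2*(-1 - 16)**2))*(-286) = -17*(1 + 2*(-17) + 2*(-17)**2)*(-286) = -17*(1 - 34 + 2*289)*(-286) = -17*(1 - 34 + 578)*(-286) = -17*545*(-286) = -9265*(-286) = 2649790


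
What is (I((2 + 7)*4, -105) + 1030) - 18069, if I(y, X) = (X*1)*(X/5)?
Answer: -14834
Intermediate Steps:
I(y, X) = X²/5 (I(y, X) = X*(X*(⅕)) = X*(X/5) = X²/5)
(I((2 + 7)*4, -105) + 1030) - 18069 = ((⅕)*(-105)² + 1030) - 18069 = ((⅕)*11025 + 1030) - 18069 = (2205 + 1030) - 18069 = 3235 - 18069 = -14834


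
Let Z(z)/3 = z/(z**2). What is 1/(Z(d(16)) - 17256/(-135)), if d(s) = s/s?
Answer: 45/5887 ≈ 0.0076440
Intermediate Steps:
d(s) = 1
Z(z) = 3/z (Z(z) = 3*(z/(z**2)) = 3*(z/z**2) = 3/z)
1/(Z(d(16)) - 17256/(-135)) = 1/(3/1 - 17256/(-135)) = 1/(3*1 - 17256*(-1)/135) = 1/(3 - 1438*(-4/45)) = 1/(3 + 5752/45) = 1/(5887/45) = 45/5887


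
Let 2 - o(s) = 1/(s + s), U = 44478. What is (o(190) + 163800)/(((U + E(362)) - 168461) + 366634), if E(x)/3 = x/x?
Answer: 62244759/92208520 ≈ 0.67504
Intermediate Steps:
o(s) = 2 - 1/(2*s) (o(s) = 2 - 1/(s + s) = 2 - 1/(2*s))
E(x) = 3 (E(x) = 3*(x/x) = 3*1 = 3)
(o(190) + 163800)/(((U + E(362)) - 168461) + 366634) = ((2 - 1/2/190) + 163800)/(((44478 + 3) - 168461) + 366634) = ((2 - 1/2*1/190) + 163800)/((44481 - 168461) + 366634) = ((2 - 1/380) + 163800)/(-123980 + 366634) = (759/380 + 163800)/242654 = (62244759/380)*(1/242654) = 62244759/92208520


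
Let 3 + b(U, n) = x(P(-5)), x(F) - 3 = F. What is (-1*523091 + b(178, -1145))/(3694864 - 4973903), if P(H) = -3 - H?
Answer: 523089/1279039 ≈ 0.40897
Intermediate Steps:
x(F) = 3 + F
b(U, n) = 2 (b(U, n) = -3 + (3 + (-3 - 1*(-5))) = -3 + (3 + (-3 + 5)) = -3 + (3 + 2) = -3 + 5 = 2)
(-1*523091 + b(178, -1145))/(3694864 - 4973903) = (-1*523091 + 2)/(3694864 - 4973903) = (-523091 + 2)/(-1279039) = -523089*(-1/1279039) = 523089/1279039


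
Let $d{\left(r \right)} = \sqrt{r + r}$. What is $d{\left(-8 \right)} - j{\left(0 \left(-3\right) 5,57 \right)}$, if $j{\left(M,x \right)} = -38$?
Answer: $38 + 4 i \approx 38.0 + 4.0 i$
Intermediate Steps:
$d{\left(r \right)} = \sqrt{2} \sqrt{r}$ ($d{\left(r \right)} = \sqrt{2 r} = \sqrt{2} \sqrt{r}$)
$d{\left(-8 \right)} - j{\left(0 \left(-3\right) 5,57 \right)} = \sqrt{2} \sqrt{-8} - -38 = \sqrt{2} \cdot 2 i \sqrt{2} + 38 = 4 i + 38 = 38 + 4 i$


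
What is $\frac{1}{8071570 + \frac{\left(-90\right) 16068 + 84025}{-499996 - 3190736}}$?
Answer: $\frac{3690732}{29790003051335} \approx 1.2389 \cdot 10^{-7}$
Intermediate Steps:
$\frac{1}{8071570 + \frac{\left(-90\right) 16068 + 84025}{-499996 - 3190736}} = \frac{1}{8071570 + \frac{-1446120 + 84025}{-3690732}} = \frac{1}{8071570 - - \frac{1362095}{3690732}} = \frac{1}{8071570 + \frac{1362095}{3690732}} = \frac{1}{\frac{29790003051335}{3690732}} = \frac{3690732}{29790003051335}$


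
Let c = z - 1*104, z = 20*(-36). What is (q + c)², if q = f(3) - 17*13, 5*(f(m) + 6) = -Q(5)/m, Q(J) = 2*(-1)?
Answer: 248472169/225 ≈ 1.1043e+6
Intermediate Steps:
Q(J) = -2
z = -720
f(m) = -6 + 2/(5*m) (f(m) = -6 + (-(-2)/m)/5 = -6 + (2/m)/5 = -6 + 2/(5*m))
q = -3403/15 (q = (-6 + (⅖)/3) - 17*13 = (-6 + (⅖)*(⅓)) - 221 = (-6 + 2/15) - 221 = -88/15 - 221 = -3403/15 ≈ -226.87)
c = -824 (c = -720 - 1*104 = -720 - 104 = -824)
(q + c)² = (-3403/15 - 824)² = (-15763/15)² = 248472169/225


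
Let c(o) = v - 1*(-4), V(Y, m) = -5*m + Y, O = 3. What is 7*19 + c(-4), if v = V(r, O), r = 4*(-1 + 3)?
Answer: 130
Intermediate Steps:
r = 8 (r = 4*2 = 8)
V(Y, m) = Y - 5*m
v = -7 (v = 8 - 5*3 = 8 - 15 = -7)
c(o) = -3 (c(o) = -7 - 1*(-4) = -7 + 4 = -3)
7*19 + c(-4) = 7*19 - 3 = 133 - 3 = 130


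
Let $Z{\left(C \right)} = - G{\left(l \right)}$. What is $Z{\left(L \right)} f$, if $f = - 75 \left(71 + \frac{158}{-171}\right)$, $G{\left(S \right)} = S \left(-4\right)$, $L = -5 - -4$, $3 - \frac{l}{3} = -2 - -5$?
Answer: $0$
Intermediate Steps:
$l = 0$ ($l = 9 - 3 \left(-2 - -5\right) = 9 - 3 \left(-2 + 5\right) = 9 - 9 = 0$)
$L = -1$ ($L = -5 + 4 = -1$)
$G{\left(S \right)} = - 4 S$
$Z{\left(C \right)} = 0$ ($Z{\left(C \right)} = - \left(-4\right) 0 = \left(-1\right) 0 = 0$)
$f = - \frac{299575}{57}$ ($f = - 75 \left(71 + 158 \left(- \frac{1}{171}\right)\right) = - 75 \left(71 - \frac{158}{171}\right) = \left(-75\right) \frac{11983}{171} = - \frac{299575}{57} \approx -5255.7$)
$Z{\left(L \right)} f = 0 \left(- \frac{299575}{57}\right) = 0$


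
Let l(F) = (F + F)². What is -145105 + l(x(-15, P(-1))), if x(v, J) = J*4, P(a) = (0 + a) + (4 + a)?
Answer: -144849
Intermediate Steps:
P(a) = 4 + 2*a (P(a) = a + (4 + a) = 4 + 2*a)
x(v, J) = 4*J
l(F) = 4*F² (l(F) = (2*F)² = 4*F²)
-145105 + l(x(-15, P(-1))) = -145105 + 4*(4*(4 + 2*(-1)))² = -145105 + 4*(4*(4 - 2))² = -145105 + 4*(4*2)² = -145105 + 4*8² = -145105 + 4*64 = -145105 + 256 = -144849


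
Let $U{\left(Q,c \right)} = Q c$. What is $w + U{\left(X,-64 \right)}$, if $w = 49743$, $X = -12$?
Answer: $50511$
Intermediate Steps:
$w + U{\left(X,-64 \right)} = 49743 - -768 = 49743 + 768 = 50511$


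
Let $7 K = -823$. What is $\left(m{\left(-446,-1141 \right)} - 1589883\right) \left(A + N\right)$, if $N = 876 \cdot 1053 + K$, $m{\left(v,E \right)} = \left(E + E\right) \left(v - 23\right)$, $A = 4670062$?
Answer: $- \frac{20341555662375}{7} \approx -2.9059 \cdot 10^{12}$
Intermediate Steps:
$m{\left(v,E \right)} = 2 E \left(-23 + v\right)$
$K = - \frac{823}{7}$ ($K = \frac{1}{7} \left(-823\right) = - \frac{823}{7} \approx -117.57$)
$N = \frac{6456173}{7}$ ($N = 876 \cdot 1053 - \frac{823}{7} = 922428 - \frac{823}{7} = \frac{6456173}{7} \approx 9.2231 \cdot 10^{5}$)
$\left(m{\left(-446,-1141 \right)} - 1589883\right) \left(A + N\right) = \left(2 \left(-1141\right) \left(-23 - 446\right) - 1589883\right) \left(4670062 + \frac{6456173}{7}\right) = \left(2 \left(-1141\right) \left(-469\right) - 1589883\right) \frac{39146607}{7} = \left(1070258 - 1589883\right) \frac{39146607}{7} = \left(-519625\right) \frac{39146607}{7} = - \frac{20341555662375}{7}$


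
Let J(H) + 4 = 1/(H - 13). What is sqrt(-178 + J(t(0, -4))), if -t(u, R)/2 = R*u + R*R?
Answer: I*sqrt(40955)/15 ≈ 13.492*I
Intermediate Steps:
t(u, R) = -2*R**2 - 2*R*u (t(u, R) = -2*(R*u + R*R) = -2*(R*u + R**2) = -2*(R**2 + R*u) = -2*R**2 - 2*R*u)
J(H) = -4 + 1/(-13 + H) (J(H) = -4 + 1/(H - 13) = -4 + 1/(-13 + H))
sqrt(-178 + J(t(0, -4))) = sqrt(-178 + (53 - (-8)*(-4)*(-4 + 0))/(-13 - 2*(-4)*(-4 + 0))) = sqrt(-178 + (53 - (-8)*(-4)*(-4))/(-13 - 2*(-4)*(-4))) = sqrt(-178 + (53 - 4*(-32))/(-13 - 32)) = sqrt(-178 + (53 + 128)/(-45)) = sqrt(-178 - 1/45*181) = sqrt(-178 - 181/45) = sqrt(-8191/45) = I*sqrt(40955)/15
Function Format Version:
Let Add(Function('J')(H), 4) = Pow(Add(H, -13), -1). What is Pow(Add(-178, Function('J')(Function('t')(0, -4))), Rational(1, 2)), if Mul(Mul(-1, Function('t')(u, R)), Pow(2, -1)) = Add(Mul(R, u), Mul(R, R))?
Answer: Mul(Rational(1, 15), I, Pow(40955, Rational(1, 2))) ≈ Mul(13.492, I)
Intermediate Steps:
Function('t')(u, R) = Add(Mul(-2, Pow(R, 2)), Mul(-2, R, u)) (Function('t')(u, R) = Mul(-2, Add(Mul(R, u), Mul(R, R))) = Mul(-2, Add(Mul(R, u), Pow(R, 2))) = Mul(-2, Add(Pow(R, 2), Mul(R, u))) = Add(Mul(-2, Pow(R, 2)), Mul(-2, R, u)))
Function('J')(H) = Add(-4, Pow(Add(-13, H), -1)) (Function('J')(H) = Add(-4, Pow(Add(H, -13), -1)) = Add(-4, Pow(Add(-13, H), -1)))
Pow(Add(-178, Function('J')(Function('t')(0, -4))), Rational(1, 2)) = Pow(Add(-178, Mul(Pow(Add(-13, Mul(-2, -4, Add(-4, 0))), -1), Add(53, Mul(-4, Mul(-2, -4, Add(-4, 0)))))), Rational(1, 2)) = Pow(Add(-178, Mul(Pow(Add(-13, Mul(-2, -4, -4)), -1), Add(53, Mul(-4, Mul(-2, -4, -4))))), Rational(1, 2)) = Pow(Add(-178, Mul(Pow(Add(-13, -32), -1), Add(53, Mul(-4, -32)))), Rational(1, 2)) = Pow(Add(-178, Mul(Pow(-45, -1), Add(53, 128))), Rational(1, 2)) = Pow(Add(-178, Mul(Rational(-1, 45), 181)), Rational(1, 2)) = Pow(Add(-178, Rational(-181, 45)), Rational(1, 2)) = Pow(Rational(-8191, 45), Rational(1, 2)) = Mul(Rational(1, 15), I, Pow(40955, Rational(1, 2)))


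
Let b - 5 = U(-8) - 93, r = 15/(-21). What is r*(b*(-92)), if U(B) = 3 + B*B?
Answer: -1380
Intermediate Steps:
U(B) = 3 + B**2
r = -5/7 (r = 15*(-1/21) = -5/7 ≈ -0.71429)
b = -21 (b = 5 + ((3 + (-8)**2) - 93) = 5 + ((3 + 64) - 93) = 5 + (67 - 93) = 5 - 26 = -21)
r*(b*(-92)) = -(-15)*(-92) = -5/7*1932 = -1380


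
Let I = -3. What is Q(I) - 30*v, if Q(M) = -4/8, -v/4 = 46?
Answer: 11039/2 ≈ 5519.5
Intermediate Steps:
v = -184 (v = -4*46 = -184)
Q(M) = -½ (Q(M) = -4*⅛ = -½)
Q(I) - 30*v = -½ - 30*(-184) = -½ + 5520 = 11039/2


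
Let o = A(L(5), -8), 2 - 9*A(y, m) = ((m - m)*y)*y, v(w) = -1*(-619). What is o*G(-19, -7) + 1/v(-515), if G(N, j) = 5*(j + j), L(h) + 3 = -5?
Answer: -86651/5571 ≈ -15.554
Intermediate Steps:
L(h) = -8 (L(h) = -3 - 5 = -8)
G(N, j) = 10*j (G(N, j) = 5*(2*j) = 10*j)
v(w) = 619
A(y, m) = 2/9 (A(y, m) = 2/9 - (m - m)*y*y/9 = 2/9 - 0*y*y/9 = 2/9 - 0*y = 2/9 - ⅑*0 = 2/9 + 0 = 2/9)
o = 2/9 ≈ 0.22222
o*G(-19, -7) + 1/v(-515) = 2*(10*(-7))/9 + 1/619 = (2/9)*(-70) + 1/619 = -140/9 + 1/619 = -86651/5571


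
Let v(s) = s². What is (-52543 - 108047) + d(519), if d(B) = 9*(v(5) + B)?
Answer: -155694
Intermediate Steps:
d(B) = 225 + 9*B (d(B) = 9*(5² + B) = 9*(25 + B) = 225 + 9*B)
(-52543 - 108047) + d(519) = (-52543 - 108047) + (225 + 9*519) = -160590 + (225 + 4671) = -160590 + 4896 = -155694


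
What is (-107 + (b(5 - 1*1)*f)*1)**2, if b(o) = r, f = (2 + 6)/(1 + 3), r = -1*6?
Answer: 14161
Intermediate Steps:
r = -6
f = 2 (f = 8/4 = 8*(1/4) = 2)
b(o) = -6
(-107 + (b(5 - 1*1)*f)*1)**2 = (-107 - 6*2*1)**2 = (-107 - 12*1)**2 = (-107 - 12)**2 = (-119)**2 = 14161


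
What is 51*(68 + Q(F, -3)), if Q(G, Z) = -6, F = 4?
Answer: 3162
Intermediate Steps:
51*(68 + Q(F, -3)) = 51*(68 - 6) = 51*62 = 3162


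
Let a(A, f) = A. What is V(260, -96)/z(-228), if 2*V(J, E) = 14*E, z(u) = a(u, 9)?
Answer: 56/19 ≈ 2.9474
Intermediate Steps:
z(u) = u
V(J, E) = 7*E (V(J, E) = (14*E)/2 = 7*E)
V(260, -96)/z(-228) = (7*(-96))/(-228) = -672*(-1/228) = 56/19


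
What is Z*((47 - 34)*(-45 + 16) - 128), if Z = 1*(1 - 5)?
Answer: 2020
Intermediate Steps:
Z = -4 (Z = 1*(-4) = -4)
Z*((47 - 34)*(-45 + 16) - 128) = -4*((47 - 34)*(-45 + 16) - 128) = -4*(13*(-29) - 128) = -4*(-377 - 128) = -4*(-505) = 2020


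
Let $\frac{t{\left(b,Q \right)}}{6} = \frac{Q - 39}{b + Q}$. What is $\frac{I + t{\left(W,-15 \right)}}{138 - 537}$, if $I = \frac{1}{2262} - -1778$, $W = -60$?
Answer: $- \frac{14398603}{3223350} \approx -4.467$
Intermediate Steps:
$I = \frac{4021837}{2262}$ ($I = \frac{1}{2262} + 1778 = \frac{4021837}{2262} \approx 1778.0$)
$t{\left(b,Q \right)} = \frac{6 \left(-39 + Q\right)}{Q + b}$ ($t{\left(b,Q \right)} = 6 \frac{Q - 39}{b + Q} = 6 \frac{-39 + Q}{Q + b} = \frac{6 \left(-39 + Q\right)}{Q + b}$)
$\frac{I + t{\left(W,-15 \right)}}{138 - 537} = \frac{\frac{4021837}{2262} + \frac{6 \left(-39 - 15\right)}{-15 - 60}}{138 - 537} = \frac{\frac{4021837}{2262} + 6 \frac{1}{-75} \left(-54\right)}{-399} = \left(\frac{4021837}{2262} + 6 \left(- \frac{1}{75}\right) \left(-54\right)\right) \left(- \frac{1}{399}\right) = \left(\frac{4021837}{2262} + \frac{108}{25}\right) \left(- \frac{1}{399}\right) = \frac{100790221}{56550} \left(- \frac{1}{399}\right) = - \frac{14398603}{3223350}$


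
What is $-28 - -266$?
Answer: $238$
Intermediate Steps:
$-28 - -266 = -28 + 266 = 238$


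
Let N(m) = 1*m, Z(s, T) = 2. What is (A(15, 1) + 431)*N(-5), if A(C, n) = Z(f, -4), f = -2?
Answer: -2165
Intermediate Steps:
A(C, n) = 2
N(m) = m
(A(15, 1) + 431)*N(-5) = (2 + 431)*(-5) = 433*(-5) = -2165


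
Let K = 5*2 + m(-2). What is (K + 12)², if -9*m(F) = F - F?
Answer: 484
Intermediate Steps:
m(F) = 0 (m(F) = -(F - F)/9 = -⅑*0 = 0)
K = 10 (K = 5*2 + 0 = 10 + 0 = 10)
(K + 12)² = (10 + 12)² = 22² = 484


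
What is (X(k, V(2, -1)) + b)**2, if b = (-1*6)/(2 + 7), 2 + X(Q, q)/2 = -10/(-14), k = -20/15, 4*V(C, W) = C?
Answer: 4624/441 ≈ 10.485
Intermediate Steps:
V(C, W) = C/4
k = -4/3 (k = -20*1/15 = -4/3 ≈ -1.3333)
X(Q, q) = -18/7 (X(Q, q) = -4 + 2*(-10/(-14)) = -4 + 2*(-10*(-1/14)) = -4 + 2*(5/7) = -4 + 10/7 = -18/7)
b = -2/3 (b = -6/9 = -6*1/9 = -2/3 ≈ -0.66667)
(X(k, V(2, -1)) + b)**2 = (-18/7 - 2/3)**2 = (-68/21)**2 = 4624/441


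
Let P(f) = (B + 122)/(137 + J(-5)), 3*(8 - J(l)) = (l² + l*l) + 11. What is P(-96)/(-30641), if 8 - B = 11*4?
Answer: -129/5729867 ≈ -2.2514e-5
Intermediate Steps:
B = -36 (B = 8 - 11*4 = 8 - 1*44 = 8 - 44 = -36)
J(l) = 13/3 - 2*l²/3 (J(l) = 8 - ((l² + l*l) + 11)/3 = 8 - ((l² + l²) + 11)/3 = 8 - (2*l² + 11)/3 = 8 - (11 + 2*l²)/3 = 8 + (-11/3 - 2*l²/3) = 13/3 - 2*l²/3)
P(f) = 129/187 (P(f) = (-36 + 122)/(137 + (13/3 - ⅔*(-5)²)) = 86/(137 + (13/3 - ⅔*25)) = 86/(137 + (13/3 - 50/3)) = 86/(137 - 37/3) = 86/(374/3) = 86*(3/374) = 129/187)
P(-96)/(-30641) = (129/187)/(-30641) = (129/187)*(-1/30641) = -129/5729867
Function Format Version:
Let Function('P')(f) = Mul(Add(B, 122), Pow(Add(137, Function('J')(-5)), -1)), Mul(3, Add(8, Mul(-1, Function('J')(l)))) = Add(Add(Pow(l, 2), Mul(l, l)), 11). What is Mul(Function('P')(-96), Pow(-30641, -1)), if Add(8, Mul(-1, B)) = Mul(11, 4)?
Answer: Rational(-129, 5729867) ≈ -2.2514e-5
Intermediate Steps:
B = -36 (B = Add(8, Mul(-1, Mul(11, 4))) = Add(8, Mul(-1, 44)) = Add(8, -44) = -36)
Function('J')(l) = Add(Rational(13, 3), Mul(Rational(-2, 3), Pow(l, 2))) (Function('J')(l) = Add(8, Mul(Rational(-1, 3), Add(Add(Pow(l, 2), Mul(l, l)), 11))) = Add(8, Mul(Rational(-1, 3), Add(Add(Pow(l, 2), Pow(l, 2)), 11))) = Add(8, Mul(Rational(-1, 3), Add(Mul(2, Pow(l, 2)), 11))) = Add(8, Mul(Rational(-1, 3), Add(11, Mul(2, Pow(l, 2))))) = Add(8, Add(Rational(-11, 3), Mul(Rational(-2, 3), Pow(l, 2)))) = Add(Rational(13, 3), Mul(Rational(-2, 3), Pow(l, 2))))
Function('P')(f) = Rational(129, 187) (Function('P')(f) = Mul(Add(-36, 122), Pow(Add(137, Add(Rational(13, 3), Mul(Rational(-2, 3), Pow(-5, 2)))), -1)) = Mul(86, Pow(Add(137, Add(Rational(13, 3), Mul(Rational(-2, 3), 25))), -1)) = Mul(86, Pow(Add(137, Add(Rational(13, 3), Rational(-50, 3))), -1)) = Mul(86, Pow(Add(137, Rational(-37, 3)), -1)) = Mul(86, Pow(Rational(374, 3), -1)) = Mul(86, Rational(3, 374)) = Rational(129, 187))
Mul(Function('P')(-96), Pow(-30641, -1)) = Mul(Rational(129, 187), Pow(-30641, -1)) = Mul(Rational(129, 187), Rational(-1, 30641)) = Rational(-129, 5729867)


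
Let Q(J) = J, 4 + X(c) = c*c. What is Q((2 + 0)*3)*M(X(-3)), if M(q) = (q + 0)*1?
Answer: 30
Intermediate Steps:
X(c) = -4 + c² (X(c) = -4 + c*c = -4 + c²)
M(q) = q (M(q) = q*1 = q)
Q((2 + 0)*3)*M(X(-3)) = ((2 + 0)*3)*(-4 + (-3)²) = (2*3)*(-4 + 9) = 6*5 = 30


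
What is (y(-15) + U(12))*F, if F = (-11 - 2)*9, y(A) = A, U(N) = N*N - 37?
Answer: -10764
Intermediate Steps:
U(N) = -37 + N² (U(N) = N² - 37 = -37 + N²)
F = -117 (F = -13*9 = -117)
(y(-15) + U(12))*F = (-15 + (-37 + 12²))*(-117) = (-15 + (-37 + 144))*(-117) = (-15 + 107)*(-117) = 92*(-117) = -10764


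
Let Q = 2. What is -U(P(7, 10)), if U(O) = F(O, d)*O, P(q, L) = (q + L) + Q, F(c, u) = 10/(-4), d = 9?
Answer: 95/2 ≈ 47.500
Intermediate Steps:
F(c, u) = -5/2 (F(c, u) = 10*(-¼) = -5/2)
P(q, L) = 2 + L + q (P(q, L) = (q + L) + 2 = (L + q) + 2 = 2 + L + q)
U(O) = -5*O/2
-U(P(7, 10)) = -(-5)*(2 + 10 + 7)/2 = -(-5)*19/2 = -1*(-95/2) = 95/2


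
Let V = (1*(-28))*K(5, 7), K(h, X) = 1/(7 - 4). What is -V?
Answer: 28/3 ≈ 9.3333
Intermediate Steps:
K(h, X) = ⅓ (K(h, X) = 1/3 = ⅓)
V = -28/3 (V = (1*(-28))*(⅓) = -28*⅓ = -28/3 ≈ -9.3333)
-V = -1*(-28/3) = 28/3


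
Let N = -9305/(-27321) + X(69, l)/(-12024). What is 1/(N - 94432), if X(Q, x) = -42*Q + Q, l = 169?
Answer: -36500856/3446827814411 ≈ -1.0590e-5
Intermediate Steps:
X(Q, x) = -41*Q
N = 21019381/36500856 (N = -9305/(-27321) - 41*69/(-12024) = -9305*(-1/27321) - 2829*(-1/12024) = 9305/27321 + 943/4008 = 21019381/36500856 ≈ 0.57586)
1/(N - 94432) = 1/(21019381/36500856 - 94432) = 1/(-3446827814411/36500856) = -36500856/3446827814411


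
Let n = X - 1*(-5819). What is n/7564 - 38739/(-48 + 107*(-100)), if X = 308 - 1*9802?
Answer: 15845181/5081117 ≈ 3.1184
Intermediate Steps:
X = -9494 (X = 308 - 9802 = -9494)
n = -3675 (n = -9494 - 1*(-5819) = -9494 + 5819 = -3675)
n/7564 - 38739/(-48 + 107*(-100)) = -3675/7564 - 38739/(-48 + 107*(-100)) = -3675*1/7564 - 38739/(-48 - 10700) = -3675/7564 - 38739/(-10748) = -3675/7564 - 38739*(-1/10748) = -3675/7564 + 38739/10748 = 15845181/5081117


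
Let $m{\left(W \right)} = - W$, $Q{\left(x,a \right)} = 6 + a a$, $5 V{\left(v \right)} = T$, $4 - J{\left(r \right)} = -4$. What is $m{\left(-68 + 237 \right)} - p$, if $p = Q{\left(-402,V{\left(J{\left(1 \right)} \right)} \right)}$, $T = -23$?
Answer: $- \frac{4904}{25} \approx -196.16$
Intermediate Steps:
$J{\left(r \right)} = 8$ ($J{\left(r \right)} = 4 - -4 = 4 + 4 = 8$)
$V{\left(v \right)} = - \frac{23}{5}$ ($V{\left(v \right)} = \frac{1}{5} \left(-23\right) = - \frac{23}{5}$)
$Q{\left(x,a \right)} = 6 + a^{2}$
$p = \frac{679}{25}$ ($p = 6 + \left(- \frac{23}{5}\right)^{2} = 6 + \frac{529}{25} = \frac{679}{25} \approx 27.16$)
$m{\left(-68 + 237 \right)} - p = - (-68 + 237) - \frac{679}{25} = \left(-1\right) 169 - \frac{679}{25} = -169 - \frac{679}{25} = - \frac{4904}{25}$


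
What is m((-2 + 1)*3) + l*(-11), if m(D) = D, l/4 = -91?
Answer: 4001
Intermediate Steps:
l = -364 (l = 4*(-91) = -364)
m((-2 + 1)*3) + l*(-11) = (-2 + 1)*3 - 364*(-11) = -1*3 + 4004 = -3 + 4004 = 4001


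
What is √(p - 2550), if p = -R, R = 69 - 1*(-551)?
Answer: I*√3170 ≈ 56.303*I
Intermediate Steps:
R = 620 (R = 69 + 551 = 620)
p = -620 (p = -1*620 = -620)
√(p - 2550) = √(-620 - 2550) = √(-3170) = I*√3170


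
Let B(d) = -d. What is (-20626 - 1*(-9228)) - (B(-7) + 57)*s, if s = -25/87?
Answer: -990026/87 ≈ -11380.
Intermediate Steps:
s = -25/87 (s = -25*1/87 = -25/87 ≈ -0.28736)
(-20626 - 1*(-9228)) - (B(-7) + 57)*s = (-20626 - 1*(-9228)) - (-1*(-7) + 57)*(-25)/87 = (-20626 + 9228) - (7 + 57)*(-25)/87 = -11398 - 64*(-25)/87 = -11398 - 1*(-1600/87) = -11398 + 1600/87 = -990026/87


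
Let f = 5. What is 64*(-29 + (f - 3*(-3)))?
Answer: -960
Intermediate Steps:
64*(-29 + (f - 3*(-3))) = 64*(-29 + (5 - 3*(-3))) = 64*(-29 + (5 + 9)) = 64*(-29 + 14) = 64*(-15) = -960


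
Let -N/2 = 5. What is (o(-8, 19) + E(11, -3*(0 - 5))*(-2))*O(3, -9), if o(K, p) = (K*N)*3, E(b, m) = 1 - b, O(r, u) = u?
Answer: -2340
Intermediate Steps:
N = -10 (N = -2*5 = -10)
o(K, p) = -30*K (o(K, p) = (K*(-10))*3 = -10*K*3 = -30*K)
(o(-8, 19) + E(11, -3*(0 - 5))*(-2))*O(3, -9) = (-30*(-8) + (1 - 1*11)*(-2))*(-9) = (240 + (1 - 11)*(-2))*(-9) = (240 - 10*(-2))*(-9) = (240 + 20)*(-9) = 260*(-9) = -2340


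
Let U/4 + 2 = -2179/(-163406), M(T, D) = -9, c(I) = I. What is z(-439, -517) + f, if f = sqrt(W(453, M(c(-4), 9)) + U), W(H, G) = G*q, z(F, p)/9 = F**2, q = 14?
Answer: 1734489 + 2*I*sqrt(223536221583)/81703 ≈ 1.7345e+6 + 11.574*I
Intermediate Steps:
z(F, p) = 9*F**2
W(H, G) = 14*G (W(H, G) = G*14 = 14*G)
U = -649266/81703 (U = -8 + 4*(-2179/(-163406)) = -8 + 4*(-2179*(-1/163406)) = -8 + 4*(2179/163406) = -8 + 4358/81703 = -649266/81703 ≈ -7.9467)
f = 2*I*sqrt(223536221583)/81703 (f = sqrt(14*(-9) - 649266/81703) = sqrt(-126 - 649266/81703) = sqrt(-10943844/81703) = 2*I*sqrt(223536221583)/81703 ≈ 11.574*I)
z(-439, -517) + f = 9*(-439)**2 + 2*I*sqrt(223536221583)/81703 = 9*192721 + 2*I*sqrt(223536221583)/81703 = 1734489 + 2*I*sqrt(223536221583)/81703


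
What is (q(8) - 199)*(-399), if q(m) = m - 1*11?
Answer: 80598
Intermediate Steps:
q(m) = -11 + m (q(m) = m - 11 = -11 + m)
(q(8) - 199)*(-399) = ((-11 + 8) - 199)*(-399) = (-3 - 199)*(-399) = -202*(-399) = 80598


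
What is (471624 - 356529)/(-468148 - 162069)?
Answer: -115095/630217 ≈ -0.18263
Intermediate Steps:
(471624 - 356529)/(-468148 - 162069) = 115095/(-630217) = 115095*(-1/630217) = -115095/630217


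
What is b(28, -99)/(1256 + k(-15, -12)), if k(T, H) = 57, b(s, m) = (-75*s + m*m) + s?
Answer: 7729/1313 ≈ 5.8865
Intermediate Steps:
b(s, m) = m**2 - 74*s (b(s, m) = (-75*s + m**2) + s = (m**2 - 75*s) + s = m**2 - 74*s)
b(28, -99)/(1256 + k(-15, -12)) = ((-99)**2 - 74*28)/(1256 + 57) = (9801 - 2072)/1313 = 7729*(1/1313) = 7729/1313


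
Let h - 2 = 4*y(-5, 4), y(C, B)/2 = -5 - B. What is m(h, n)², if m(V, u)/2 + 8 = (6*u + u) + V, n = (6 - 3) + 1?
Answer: 10000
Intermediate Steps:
y(C, B) = -10 - 2*B (y(C, B) = 2*(-5 - B) = -10 - 2*B)
n = 4 (n = 3 + 1 = 4)
h = -70 (h = 2 + 4*(-10 - 2*4) = 2 + 4*(-10 - 8) = 2 + 4*(-18) = 2 - 72 = -70)
m(V, u) = -16 + 2*V + 14*u (m(V, u) = -16 + 2*((6*u + u) + V) = -16 + 2*(7*u + V) = -16 + 2*(V + 7*u) = -16 + (2*V + 14*u) = -16 + 2*V + 14*u)
m(h, n)² = (-16 + 2*(-70) + 14*4)² = (-16 - 140 + 56)² = (-100)² = 10000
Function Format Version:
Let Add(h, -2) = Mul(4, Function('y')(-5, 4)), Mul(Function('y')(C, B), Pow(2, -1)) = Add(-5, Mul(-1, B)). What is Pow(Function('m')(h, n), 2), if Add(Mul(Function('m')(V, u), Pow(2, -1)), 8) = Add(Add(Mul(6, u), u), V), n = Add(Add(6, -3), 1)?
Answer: 10000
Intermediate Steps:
Function('y')(C, B) = Add(-10, Mul(-2, B)) (Function('y')(C, B) = Mul(2, Add(-5, Mul(-1, B))) = Add(-10, Mul(-2, B)))
n = 4 (n = Add(3, 1) = 4)
h = -70 (h = Add(2, Mul(4, Add(-10, Mul(-2, 4)))) = Add(2, Mul(4, Add(-10, -8))) = Add(2, Mul(4, -18)) = Add(2, -72) = -70)
Function('m')(V, u) = Add(-16, Mul(2, V), Mul(14, u)) (Function('m')(V, u) = Add(-16, Mul(2, Add(Add(Mul(6, u), u), V))) = Add(-16, Mul(2, Add(Mul(7, u), V))) = Add(-16, Mul(2, Add(V, Mul(7, u)))) = Add(-16, Add(Mul(2, V), Mul(14, u))) = Add(-16, Mul(2, V), Mul(14, u)))
Pow(Function('m')(h, n), 2) = Pow(Add(-16, Mul(2, -70), Mul(14, 4)), 2) = Pow(Add(-16, -140, 56), 2) = Pow(-100, 2) = 10000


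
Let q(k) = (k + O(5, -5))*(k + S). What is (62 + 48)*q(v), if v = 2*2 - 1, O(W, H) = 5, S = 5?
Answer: 7040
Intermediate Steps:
v = 3 (v = 4 - 1 = 3)
q(k) = (5 + k)² (q(k) = (k + 5)*(k + 5) = (5 + k)*(5 + k) = (5 + k)²)
(62 + 48)*q(v) = (62 + 48)*(25 + 3² + 10*3) = 110*(25 + 9 + 30) = 110*64 = 7040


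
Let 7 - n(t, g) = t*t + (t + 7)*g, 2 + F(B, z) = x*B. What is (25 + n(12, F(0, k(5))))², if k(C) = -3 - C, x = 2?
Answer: 5476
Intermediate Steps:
F(B, z) = -2 + 2*B
n(t, g) = 7 - t² - g*(7 + t) (n(t, g) = 7 - (t*t + (t + 7)*g) = 7 - (t² + (7 + t)*g) = 7 - (t² + g*(7 + t)) = 7 + (-t² - g*(7 + t)) = 7 - t² - g*(7 + t))
(25 + n(12, F(0, k(5))))² = (25 + (7 - 1*12² - 7*(-2 + 2*0) - 1*(-2 + 2*0)*12))² = (25 + (7 - 1*144 - 7*(-2 + 0) - 1*(-2 + 0)*12))² = (25 + (7 - 144 - 7*(-2) - 1*(-2)*12))² = (25 + (7 - 144 + 14 + 24))² = (25 - 99)² = (-74)² = 5476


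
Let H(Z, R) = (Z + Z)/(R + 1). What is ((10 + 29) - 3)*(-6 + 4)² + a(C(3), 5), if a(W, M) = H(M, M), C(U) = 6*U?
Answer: 437/3 ≈ 145.67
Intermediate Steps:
H(Z, R) = 2*Z/(1 + R) (H(Z, R) = (2*Z)/(1 + R) = 2*Z/(1 + R))
a(W, M) = 2*M/(1 + M)
((10 + 29) - 3)*(-6 + 4)² + a(C(3), 5) = ((10 + 29) - 3)*(-6 + 4)² + 2*5/(1 + 5) = (39 - 3)*(-2)² + 2*5/6 = 36*4 + 2*5*(⅙) = 144 + 5/3 = 437/3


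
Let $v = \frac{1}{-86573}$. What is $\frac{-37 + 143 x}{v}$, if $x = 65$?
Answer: $-801492834$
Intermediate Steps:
$v = - \frac{1}{86573} \approx -1.1551 \cdot 10^{-5}$
$\frac{-37 + 143 x}{v} = \frac{-37 + 143 \cdot 65}{- \frac{1}{86573}} = \left(-37 + 9295\right) \left(-86573\right) = 9258 \left(-86573\right) = -801492834$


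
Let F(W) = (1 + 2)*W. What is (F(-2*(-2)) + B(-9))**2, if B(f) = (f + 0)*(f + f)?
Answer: 30276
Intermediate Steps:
F(W) = 3*W
B(f) = 2*f**2 (B(f) = f*(2*f) = 2*f**2)
(F(-2*(-2)) + B(-9))**2 = (3*(-2*(-2)) + 2*(-9)**2)**2 = (3*4 + 2*81)**2 = (12 + 162)**2 = 174**2 = 30276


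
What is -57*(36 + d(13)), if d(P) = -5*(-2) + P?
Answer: -3363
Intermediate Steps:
d(P) = 10 + P
-57*(36 + d(13)) = -57*(36 + (10 + 13)) = -57*(36 + 23) = -57*59 = -3363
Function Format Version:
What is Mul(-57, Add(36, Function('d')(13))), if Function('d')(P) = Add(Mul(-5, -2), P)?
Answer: -3363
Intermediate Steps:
Function('d')(P) = Add(10, P)
Mul(-57, Add(36, Function('d')(13))) = Mul(-57, Add(36, Add(10, 13))) = Mul(-57, Add(36, 23)) = Mul(-57, 59) = -3363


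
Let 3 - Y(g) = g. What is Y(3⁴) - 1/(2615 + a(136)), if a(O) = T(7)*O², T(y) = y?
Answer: -10302787/132087 ≈ -78.000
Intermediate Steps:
Y(g) = 3 - g
a(O) = 7*O²
Y(3⁴) - 1/(2615 + a(136)) = (3 - 1*3⁴) - 1/(2615 + 7*136²) = (3 - 1*81) - 1/(2615 + 7*18496) = (3 - 81) - 1/(2615 + 129472) = -78 - 1/132087 = -10302787/132087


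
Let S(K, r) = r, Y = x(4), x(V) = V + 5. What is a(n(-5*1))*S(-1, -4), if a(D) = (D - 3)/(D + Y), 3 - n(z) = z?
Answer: -20/17 ≈ -1.1765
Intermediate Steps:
x(V) = 5 + V
n(z) = 3 - z
Y = 9 (Y = 5 + 4 = 9)
a(D) = (-3 + D)/(9 + D) (a(D) = (D - 3)/(D + 9) = (-3 + D)/(9 + D))
a(n(-5*1))*S(-1, -4) = ((-3 + (3 - (-5)))/(9 + (3 - (-5))))*(-4) = ((-3 + (3 - 1*(-5)))/(9 + (3 - 1*(-5))))*(-4) = ((-3 + (3 + 5))/(9 + (3 + 5)))*(-4) = ((-3 + 8)/(9 + 8))*(-4) = (5/17)*(-4) = -20/17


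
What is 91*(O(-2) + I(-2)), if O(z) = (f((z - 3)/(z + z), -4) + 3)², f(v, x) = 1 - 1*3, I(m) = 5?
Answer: 546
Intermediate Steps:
f(v, x) = -2 (f(v, x) = 1 - 3 = -2)
O(z) = 1 (O(z) = (-2 + 3)² = 1² = 1)
91*(O(-2) + I(-2)) = 91*(1 + 5) = 91*6 = 546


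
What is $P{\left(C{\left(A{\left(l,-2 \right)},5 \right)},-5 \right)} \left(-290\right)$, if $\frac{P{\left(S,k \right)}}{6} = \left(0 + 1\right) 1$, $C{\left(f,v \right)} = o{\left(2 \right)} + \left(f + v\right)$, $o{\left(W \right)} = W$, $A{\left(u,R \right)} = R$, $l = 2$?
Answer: $-1740$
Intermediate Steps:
$C{\left(f,v \right)} = 2 + f + v$ ($C{\left(f,v \right)} = 2 + \left(f + v\right) = 2 + f + v$)
$P{\left(S,k \right)} = 6$ ($P{\left(S,k \right)} = 6 \left(0 + 1\right) 1 = 6 \cdot 1 \cdot 1 = 6 \cdot 1 = 6$)
$P{\left(C{\left(A{\left(l,-2 \right)},5 \right)},-5 \right)} \left(-290\right) = 6 \left(-290\right) = -1740$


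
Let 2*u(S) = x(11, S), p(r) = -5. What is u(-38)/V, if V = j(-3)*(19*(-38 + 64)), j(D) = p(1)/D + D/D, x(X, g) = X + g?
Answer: -81/7904 ≈ -0.010248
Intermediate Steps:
j(D) = 1 - 5/D (j(D) = -5/D + D/D = -5/D + 1 = 1 - 5/D)
u(S) = 11/2 + S/2 (u(S) = (11 + S)/2 = 11/2 + S/2)
V = 3952/3 (V = ((-5 - 3)/(-3))*(19*(-38 + 64)) = (-⅓*(-8))*(19*26) = (8/3)*494 = 3952/3 ≈ 1317.3)
u(-38)/V = (11/2 + (½)*(-38))/(3952/3) = (11/2 - 19)*(3/3952) = -27/2*3/3952 = -81/7904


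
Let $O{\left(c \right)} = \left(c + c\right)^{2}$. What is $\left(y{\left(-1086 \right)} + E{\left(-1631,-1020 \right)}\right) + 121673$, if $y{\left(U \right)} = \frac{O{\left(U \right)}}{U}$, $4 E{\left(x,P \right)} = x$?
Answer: $\frac{467685}{4} \approx 1.1692 \cdot 10^{5}$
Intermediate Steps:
$O{\left(c \right)} = 4 c^{2}$ ($O{\left(c \right)} = \left(2 c\right)^{2} = 4 c^{2}$)
$E{\left(x,P \right)} = \frac{x}{4}$
$y{\left(U \right)} = 4 U$ ($y{\left(U \right)} = \frac{4 U^{2}}{U} = 4 U$)
$\left(y{\left(-1086 \right)} + E{\left(-1631,-1020 \right)}\right) + 121673 = \left(4 \left(-1086\right) + \frac{1}{4} \left(-1631\right)\right) + 121673 = \left(-4344 - \frac{1631}{4}\right) + 121673 = - \frac{19007}{4} + 121673 = \frac{467685}{4}$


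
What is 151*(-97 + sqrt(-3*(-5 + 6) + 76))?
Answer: -14647 + 151*sqrt(73) ≈ -13357.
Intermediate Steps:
151*(-97 + sqrt(-3*(-5 + 6) + 76)) = 151*(-97 + sqrt(-3*1 + 76)) = 151*(-97 + sqrt(-3 + 76)) = 151*(-97 + sqrt(73)) = -14647 + 151*sqrt(73)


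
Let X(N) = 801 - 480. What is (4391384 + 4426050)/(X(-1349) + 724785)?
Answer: 4408717/362553 ≈ 12.160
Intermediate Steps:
X(N) = 321
(4391384 + 4426050)/(X(-1349) + 724785) = (4391384 + 4426050)/(321 + 724785) = 8817434/725106 = 8817434*(1/725106) = 4408717/362553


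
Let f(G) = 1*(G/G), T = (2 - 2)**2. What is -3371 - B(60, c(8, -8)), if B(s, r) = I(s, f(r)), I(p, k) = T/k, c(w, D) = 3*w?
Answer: -3371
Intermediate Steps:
T = 0 (T = 0**2 = 0)
f(G) = 1 (f(G) = 1*1 = 1)
I(p, k) = 0 (I(p, k) = 0/k = 0)
B(s, r) = 0
-3371 - B(60, c(8, -8)) = -3371 - 1*0 = -3371 + 0 = -3371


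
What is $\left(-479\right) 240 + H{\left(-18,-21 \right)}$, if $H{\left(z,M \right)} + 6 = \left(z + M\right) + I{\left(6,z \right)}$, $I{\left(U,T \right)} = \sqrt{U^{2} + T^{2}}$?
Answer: $-115005 + 6 \sqrt{10} \approx -1.1499 \cdot 10^{5}$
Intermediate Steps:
$I{\left(U,T \right)} = \sqrt{T^{2} + U^{2}}$
$H{\left(z,M \right)} = -6 + M + z + \sqrt{36 + z^{2}}$ ($H{\left(z,M \right)} = -6 + \left(\left(z + M\right) + \sqrt{z^{2} + 6^{2}}\right) = -6 + \left(\left(M + z\right) + \sqrt{z^{2} + 36}\right) = -6 + \left(\left(M + z\right) + \sqrt{36 + z^{2}}\right) = -6 + \left(M + z + \sqrt{36 + z^{2}}\right) = -6 + M + z + \sqrt{36 + z^{2}}$)
$\left(-479\right) 240 + H{\left(-18,-21 \right)} = \left(-479\right) 240 - \left(45 - \sqrt{36 + \left(-18\right)^{2}}\right) = -114960 - \left(45 - \sqrt{36 + 324}\right) = -114960 - \left(45 - 6 \sqrt{10}\right) = -115005 + 6 \sqrt{10}$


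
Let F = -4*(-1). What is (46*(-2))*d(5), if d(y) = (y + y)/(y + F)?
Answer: -920/9 ≈ -102.22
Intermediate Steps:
F = 4
d(y) = 2*y/(4 + y) (d(y) = (y + y)/(y + 4) = (2*y)/(4 + y) = 2*y/(4 + y))
(46*(-2))*d(5) = (46*(-2))*(2*5/(4 + 5)) = -184*5/9 = -92*10/9 = -920/9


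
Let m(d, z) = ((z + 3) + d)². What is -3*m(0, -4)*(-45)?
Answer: 135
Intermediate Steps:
m(d, z) = (3 + d + z)² (m(d, z) = ((3 + z) + d)² = (3 + d + z)²)
-3*m(0, -4)*(-45) = -3*(3 + 0 - 4)²*(-45) = -3*(-1)²*(-45) = -3*1*(-45) = -3*(-45) = 135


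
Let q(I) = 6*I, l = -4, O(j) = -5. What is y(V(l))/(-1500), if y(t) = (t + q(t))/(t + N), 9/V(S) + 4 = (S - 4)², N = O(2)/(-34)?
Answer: -119/50500 ≈ -0.0023564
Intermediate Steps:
N = 5/34 (N = -5/(-34) = -5*(-1/34) = 5/34 ≈ 0.14706)
V(S) = 9/(-4 + (-4 + S)²) (V(S) = 9/(-4 + (S - 4)²) = 9/(-4 + (-4 + S)²))
y(t) = 7*t/(5/34 + t) (y(t) = (t + 6*t)/(t + 5/34) = (7*t)/(5/34 + t) = 7*t/(5/34 + t))
y(V(l))/(-1500) = (238*(9/(-4 + (-4 - 4)²))/(5 + 34*(9/(-4 + (-4 - 4)²))))/(-1500) = (238*(9/(-4 + (-8)²))/(5 + 34*(9/(-4 + (-8)²))))*(-1/1500) = (238*(9/(-4 + 64))/(5 + 34*(9/(-4 + 64))))*(-1/1500) = (238*(9/60)/(5 + 34*(9/60)))*(-1/1500) = (238*(9*(1/60))/(5 + 34*(9*(1/60))))*(-1/1500) = (238*(3/20)/(5 + 34*(3/20)))*(-1/1500) = (238*(3/20)/(5 + 51/10))*(-1/1500) = (238*(3/20)/(101/10))*(-1/1500) = (238*(3/20)*(10/101))*(-1/1500) = (357/101)*(-1/1500) = -119/50500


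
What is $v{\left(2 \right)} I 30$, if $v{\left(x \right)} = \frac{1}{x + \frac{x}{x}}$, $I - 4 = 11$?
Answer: $150$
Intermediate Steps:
$I = 15$ ($I = 4 + 11 = 15$)
$v{\left(x \right)} = \frac{1}{1 + x}$ ($v{\left(x \right)} = \frac{1}{x + 1} = \frac{1}{1 + x}$)
$v{\left(2 \right)} I 30 = \frac{1}{1 + 2} \cdot 15 \cdot 30 = \frac{1}{3} \cdot 15 \cdot 30 = 5 \cdot 30 = 150$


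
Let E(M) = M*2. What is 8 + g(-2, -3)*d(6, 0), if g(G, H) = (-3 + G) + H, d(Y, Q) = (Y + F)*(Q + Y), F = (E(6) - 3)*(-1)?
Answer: 152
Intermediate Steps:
E(M) = 2*M
F = -9 (F = (2*6 - 3)*(-1) = (12 - 3)*(-1) = 9*(-1) = -9)
d(Y, Q) = (-9 + Y)*(Q + Y) (d(Y, Q) = (Y - 9)*(Q + Y) = (-9 + Y)*(Q + Y))
g(G, H) = -3 + G + H
8 + g(-2, -3)*d(6, 0) = 8 + (-3 - 2 - 3)*(6**2 - 9*0 - 9*6 + 0*6) = 8 - 8*(36 + 0 - 54 + 0) = 8 - 8*(-18) = 8 + 144 = 152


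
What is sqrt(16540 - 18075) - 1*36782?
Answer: -36782 + I*sqrt(1535) ≈ -36782.0 + 39.179*I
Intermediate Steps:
sqrt(16540 - 18075) - 1*36782 = sqrt(-1535) - 36782 = I*sqrt(1535) - 36782 = -36782 + I*sqrt(1535)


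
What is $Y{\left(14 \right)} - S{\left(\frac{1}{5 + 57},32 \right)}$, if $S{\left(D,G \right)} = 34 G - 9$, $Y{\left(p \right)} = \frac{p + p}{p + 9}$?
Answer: $- \frac{24789}{23} \approx -1077.8$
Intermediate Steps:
$Y{\left(p \right)} = \frac{2 p}{9 + p}$
$S{\left(D,G \right)} = -9 + 34 G$
$Y{\left(14 \right)} - S{\left(\frac{1}{5 + 57},32 \right)} = 2 \cdot 14 \frac{1}{9 + 14} - \left(-9 + 34 \cdot 32\right) = 2 \cdot 14 \cdot \frac{1}{23} - \left(-9 + 1088\right) = 2 \cdot 14 \cdot \frac{1}{23} - 1079 = \frac{28}{23} - 1079 = - \frac{24789}{23}$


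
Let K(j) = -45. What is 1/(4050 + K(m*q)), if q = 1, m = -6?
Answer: 1/4005 ≈ 0.00024969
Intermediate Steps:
1/(4050 + K(m*q)) = 1/(4050 - 45) = 1/4005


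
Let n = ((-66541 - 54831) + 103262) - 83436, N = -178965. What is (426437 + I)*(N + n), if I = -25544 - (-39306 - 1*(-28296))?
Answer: -115543322433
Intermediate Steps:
n = -101546 (n = (-121372 + 103262) - 83436 = -18110 - 83436 = -101546)
I = -14534 (I = -25544 - (-39306 + 28296) = -25544 - 1*(-11010) = -25544 + 11010 = -14534)
(426437 + I)*(N + n) = (426437 - 14534)*(-178965 - 101546) = 411903*(-280511) = -115543322433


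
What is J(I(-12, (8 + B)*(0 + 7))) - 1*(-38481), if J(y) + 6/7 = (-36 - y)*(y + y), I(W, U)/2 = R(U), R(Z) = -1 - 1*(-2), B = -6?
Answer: 268297/7 ≈ 38328.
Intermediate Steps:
R(Z) = 1 (R(Z) = -1 + 2 = 1)
I(W, U) = 2 (I(W, U) = 2*1 = 2)
J(y) = -6/7 + 2*y*(-36 - y) (J(y) = -6/7 + (-36 - y)*(y + y) = -6/7 + (-36 - y)*(2*y) = -6/7 + 2*y*(-36 - y))
J(I(-12, (8 + B)*(0 + 7))) - 1*(-38481) = (-6/7 - 72*2 - 2*2²) - 1*(-38481) = (-6/7 - 144 - 2*4) + 38481 = (-6/7 - 144 - 8) + 38481 = -1070/7 + 38481 = 268297/7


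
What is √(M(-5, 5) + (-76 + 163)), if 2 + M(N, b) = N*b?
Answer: 2*√15 ≈ 7.7460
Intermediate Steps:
M(N, b) = -2 + N*b
√(M(-5, 5) + (-76 + 163)) = √((-2 - 5*5) + (-76 + 163)) = √((-2 - 25) + 87) = √(-27 + 87) = √60 = 2*√15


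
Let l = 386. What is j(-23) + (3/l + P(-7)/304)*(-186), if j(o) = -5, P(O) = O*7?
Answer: 690413/29336 ≈ 23.535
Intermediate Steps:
P(O) = 7*O
j(-23) + (3/l + P(-7)/304)*(-186) = -5 + (3/386 + (7*(-7))/304)*(-186) = -5 + (3*(1/386) - 49*1/304)*(-186) = -5 + (3/386 - 49/304)*(-186) = -5 - 9001/58672*(-186) = -5 + 837093/29336 = 690413/29336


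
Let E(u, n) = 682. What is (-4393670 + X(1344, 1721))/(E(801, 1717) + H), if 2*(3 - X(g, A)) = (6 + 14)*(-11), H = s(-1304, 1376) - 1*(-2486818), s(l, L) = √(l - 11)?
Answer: -312256372500/176790178609 + 627651*I*√1315/883950893045 ≈ -1.7663 + 2.5749e-5*I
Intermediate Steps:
s(l, L) = √(-11 + l)
H = 2486818 + I*√1315 (H = √(-11 - 1304) - 1*(-2486818) = √(-1315) + 2486818 = I*√1315 + 2486818 = 2486818 + I*√1315 ≈ 2.4868e+6 + 36.263*I)
X(g, A) = 113 (X(g, A) = 3 - (6 + 14)*(-11)/2 = 3 - 10*(-11) = 3 - ½*(-220) = 3 + 110 = 113)
(-4393670 + X(1344, 1721))/(E(801, 1717) + H) = (-4393670 + 113)/(682 + (2486818 + I*√1315)) = -4393557/(2487500 + I*√1315)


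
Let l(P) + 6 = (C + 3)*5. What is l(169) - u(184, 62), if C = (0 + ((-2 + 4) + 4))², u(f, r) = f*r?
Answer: -11219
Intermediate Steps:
C = 36 (C = (0 + (2 + 4))² = (0 + 6)² = 6² = 36)
l(P) = 189 (l(P) = -6 + (36 + 3)*5 = -6 + 39*5 = -6 + 195 = 189)
l(169) - u(184, 62) = 189 - 184*62 = 189 - 1*11408 = 189 - 11408 = -11219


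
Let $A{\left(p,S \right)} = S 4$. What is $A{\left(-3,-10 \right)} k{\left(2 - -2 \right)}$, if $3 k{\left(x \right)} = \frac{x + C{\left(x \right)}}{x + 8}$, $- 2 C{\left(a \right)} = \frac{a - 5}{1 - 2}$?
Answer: $- \frac{35}{9} \approx -3.8889$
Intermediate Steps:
$A{\left(p,S \right)} = 4 S$
$C{\left(a \right)} = - \frac{5}{2} + \frac{a}{2}$ ($C{\left(a \right)} = - \frac{\left(a - 5\right) \frac{1}{1 - 2}}{2} = - \frac{\left(-5 + a\right) \frac{1}{-1}}{2} = - \frac{\left(-5 + a\right) \left(-1\right)}{2} = - \frac{5 - a}{2} = - \frac{5}{2} + \frac{a}{2}$)
$k{\left(x \right)} = \frac{- \frac{5}{2} + \frac{3 x}{2}}{3 \left(8 + x\right)}$ ($k{\left(x \right)} = \frac{\left(x + \left(- \frac{5}{2} + \frac{x}{2}\right)\right) \frac{1}{x + 8}}{3} = \frac{\left(- \frac{5}{2} + \frac{3 x}{2}\right) \frac{1}{8 + x}}{3} = \frac{\frac{1}{8 + x} \left(- \frac{5}{2} + \frac{3 x}{2}\right)}{3} = \frac{- \frac{5}{2} + \frac{3 x}{2}}{3 \left(8 + x\right)}$)
$A{\left(-3,-10 \right)} k{\left(2 - -2 \right)} = 4 \left(-10\right) \frac{-5 + 3 \left(2 - -2\right)}{6 \left(8 + \left(2 - -2\right)\right)} = - 40 \frac{-5 + 3 \left(2 + 2\right)}{6 \left(8 + \left(2 + 2\right)\right)} = - 40 \frac{-5 + 3 \cdot 4}{6 \left(8 + 4\right)} = - 40 \frac{-5 + 12}{6 \cdot 12} = - 40 \cdot \frac{1}{6} \cdot \frac{1}{12} \cdot 7 = \left(-40\right) \frac{7}{72} = - \frac{35}{9}$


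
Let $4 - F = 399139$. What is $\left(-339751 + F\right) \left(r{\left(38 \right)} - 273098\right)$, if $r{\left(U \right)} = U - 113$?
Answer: $201843705278$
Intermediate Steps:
$F = -399135$ ($F = 4 - 399139 = -399135$)
$r{\left(U \right)} = -113 + U$
$\left(-339751 + F\right) \left(r{\left(38 \right)} - 273098\right) = \left(-339751 - 399135\right) \left(\left(-113 + 38\right) - 273098\right) = - 738886 \left(-75 - 273098\right) = \left(-738886\right) \left(-273173\right) = 201843705278$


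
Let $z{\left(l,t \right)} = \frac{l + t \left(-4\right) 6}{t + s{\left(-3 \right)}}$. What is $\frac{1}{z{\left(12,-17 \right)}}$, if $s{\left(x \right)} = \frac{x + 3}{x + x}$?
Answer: $- \frac{17}{420} \approx -0.040476$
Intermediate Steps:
$s{\left(x \right)} = \frac{3 + x}{2 x}$
$z{\left(l,t \right)} = \frac{l - 24 t}{t}$ ($z{\left(l,t \right)} = \frac{l + t \left(-4\right) 6}{t + \frac{3 - 3}{2 \left(-3\right)}} = \frac{l + - 4 t 6}{t + \frac{1}{2} \left(- \frac{1}{3}\right) 0} = \frac{l - 24 t}{t + 0} = \frac{l - 24 t}{t}$)
$\frac{1}{z{\left(12,-17 \right)}} = \frac{1}{-24 + \frac{12}{-17}} = \frac{1}{-24 + 12 \left(- \frac{1}{17}\right)} = \frac{1}{-24 - \frac{12}{17}} = \frac{1}{- \frac{420}{17}} = - \frac{17}{420}$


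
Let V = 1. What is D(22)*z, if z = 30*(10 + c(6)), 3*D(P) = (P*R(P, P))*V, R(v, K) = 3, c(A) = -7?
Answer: 1980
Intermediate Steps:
D(P) = P (D(P) = ((P*3)*1)/3 = ((3*P)*1)/3 = (3*P)/3 = P)
z = 90 (z = 30*(10 - 7) = 30*3 = 90)
D(22)*z = 22*90 = 1980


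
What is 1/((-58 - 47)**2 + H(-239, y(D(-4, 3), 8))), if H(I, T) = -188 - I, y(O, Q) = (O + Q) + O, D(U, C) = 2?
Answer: 1/11076 ≈ 9.0285e-5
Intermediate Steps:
y(O, Q) = Q + 2*O
1/((-58 - 47)**2 + H(-239, y(D(-4, 3), 8))) = 1/((-58 - 47)**2 + (-188 - 1*(-239))) = 1/((-105)**2 + (-188 + 239)) = 1/(11025 + 51) = 1/11076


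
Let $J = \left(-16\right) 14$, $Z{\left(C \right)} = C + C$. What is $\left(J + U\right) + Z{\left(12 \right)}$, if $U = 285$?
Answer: $85$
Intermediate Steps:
$Z{\left(C \right)} = 2 C$
$J = -224$
$\left(J + U\right) + Z{\left(12 \right)} = \left(-224 + 285\right) + 2 \cdot 12 = 61 + 24 = 85$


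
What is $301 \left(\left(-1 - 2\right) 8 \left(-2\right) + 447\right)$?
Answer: $148995$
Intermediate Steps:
$301 \left(\left(-1 - 2\right) 8 \left(-2\right) + 447\right) = 301 \left(\left(-3\right) 8 \left(-2\right) + 447\right) = 301 \left(\left(-24\right) \left(-2\right) + 447\right) = 301 \left(48 + 447\right) = 301 \cdot 495 = 148995$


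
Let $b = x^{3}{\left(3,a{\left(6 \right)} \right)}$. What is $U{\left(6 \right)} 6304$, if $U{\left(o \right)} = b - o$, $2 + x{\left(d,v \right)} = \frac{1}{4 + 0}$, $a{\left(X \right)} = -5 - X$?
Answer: $- \frac{143219}{2} \approx -71610.0$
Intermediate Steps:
$x{\left(d,v \right)} = - \frac{7}{4}$ ($x{\left(d,v \right)} = -2 + \frac{1}{4 + 0} = -2 + \frac{1}{4} = - \frac{7}{4}$)
$b = - \frac{343}{64}$ ($b = \left(- \frac{7}{4}\right)^{3} = - \frac{343}{64} \approx -5.3594$)
$U{\left(o \right)} = - \frac{343}{64} - o$
$U{\left(6 \right)} 6304 = \left(- \frac{343}{64} - 6\right) 6304 = \left(- \frac{727}{64}\right) 6304 = - \frac{143219}{2}$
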